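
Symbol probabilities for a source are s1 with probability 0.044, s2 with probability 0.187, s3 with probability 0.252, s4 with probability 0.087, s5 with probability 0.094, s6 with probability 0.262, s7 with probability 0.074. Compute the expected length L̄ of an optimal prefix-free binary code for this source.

2.598 bits/symbol

Repeatedly combine the two least-probable nodes; the expected code length is the sum of the merged weights.
merge 11/250 + 37/500 → 59/500
merge 87/1000 + 47/500 → 181/1000
merge 59/500 + 181/1000 → 299/1000
merge 187/1000 + 63/250 → 439/1000
merge 131/500 + 299/1000 → 561/1000
merge 439/1000 + 561/1000 → 1
L = 59/500 + 181/1000 + 299/1000 + 439/1000 + 561/1000 + 1 = 1299/500 = 2.598 bits/symbol.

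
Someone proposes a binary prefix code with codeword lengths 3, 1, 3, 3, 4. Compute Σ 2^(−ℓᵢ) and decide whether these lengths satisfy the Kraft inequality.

0.9375; yes

With common denominator 2^4 = 16: Σ 2^(−ℓᵢ) = 2/16 + 8/16 + 2/16 + 2/16 + 1/16 = 15/16 = 0.9375.
Kraft's inequality requires Σ ≤ 1; here Σ = 0.9375 ≤ 1, so such a prefix code exists.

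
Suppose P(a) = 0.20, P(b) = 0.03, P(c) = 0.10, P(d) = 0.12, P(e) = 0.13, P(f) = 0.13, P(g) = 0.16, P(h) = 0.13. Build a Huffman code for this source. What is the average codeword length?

Repeatedly combine the two least-probable nodes; the expected code length is the sum of the merged weights.
merge 3/100 + 1/10 → 13/100
merge 3/25 + 13/100 → 1/4
merge 13/100 + 13/100 → 13/50
merge 13/100 + 4/25 → 29/100
merge 1/5 + 1/4 → 9/20
merge 13/50 + 29/100 → 11/20
merge 9/20 + 11/20 → 1
L = 13/100 + 1/4 + 13/50 + 29/100 + 9/20 + 11/20 + 1 = 293/100 = 2.93 bits/symbol.

2.93 bits/symbol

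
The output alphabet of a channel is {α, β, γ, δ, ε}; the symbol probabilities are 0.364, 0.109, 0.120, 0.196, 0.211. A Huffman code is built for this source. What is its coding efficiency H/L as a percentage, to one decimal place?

97.8%

Entropy H = −Σ p log₂ p ≈ 2.1808 bits.
Huffman merges: 109/1000+3/25→229/1000; 49/250+211/1000→407/1000; 229/1000+91/250→593/1000; 407/1000+593/1000→1. L = 2229/1000 ≈ 2.2290.
Efficiency = H/L = 2.1808/2.2290 = 97.8%.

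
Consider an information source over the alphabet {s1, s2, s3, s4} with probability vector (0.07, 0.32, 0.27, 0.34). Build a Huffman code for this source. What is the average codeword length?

Repeatedly combine the two least-probable nodes; the expected code length is the sum of the merged weights.
merge 7/100 + 27/100 → 17/50
merge 8/25 + 17/50 → 33/50
merge 17/50 + 33/50 → 1
L = 17/50 + 33/50 + 1 = 2 bits/symbol.

2 bits/symbol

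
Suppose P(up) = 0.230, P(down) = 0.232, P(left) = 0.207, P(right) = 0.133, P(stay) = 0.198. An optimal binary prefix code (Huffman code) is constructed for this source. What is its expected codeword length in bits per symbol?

2.331 bits/symbol

Repeatedly combine the two least-probable nodes; the expected code length is the sum of the merged weights.
merge 133/1000 + 99/500 → 331/1000
merge 207/1000 + 23/100 → 437/1000
merge 29/125 + 331/1000 → 563/1000
merge 437/1000 + 563/1000 → 1
L = 331/1000 + 437/1000 + 563/1000 + 1 = 2331/1000 = 2.331 bits/symbol.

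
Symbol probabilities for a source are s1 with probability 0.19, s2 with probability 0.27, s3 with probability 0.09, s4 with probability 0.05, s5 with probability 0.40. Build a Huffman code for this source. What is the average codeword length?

Repeatedly combine the two least-probable nodes; the expected code length is the sum of the merged weights.
merge 1/20 + 9/100 → 7/50
merge 7/50 + 19/100 → 33/100
merge 27/100 + 33/100 → 3/5
merge 2/5 + 3/5 → 1
L = 7/50 + 33/100 + 3/5 + 1 = 207/100 = 2.07 bits/symbol.

2.07 bits/symbol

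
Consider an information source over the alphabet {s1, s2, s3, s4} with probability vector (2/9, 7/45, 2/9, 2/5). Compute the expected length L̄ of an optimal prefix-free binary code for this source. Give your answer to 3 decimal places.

Repeatedly combine the two least-probable nodes; the expected code length is the sum of the merged weights.
merge 7/45 + 2/9 → 17/45
merge 2/9 + 17/45 → 3/5
merge 2/5 + 3/5 → 1
L = 17/45 + 3/5 + 1 = 89/45 ≈ 1.978 bits/symbol.

1.978 bits/symbol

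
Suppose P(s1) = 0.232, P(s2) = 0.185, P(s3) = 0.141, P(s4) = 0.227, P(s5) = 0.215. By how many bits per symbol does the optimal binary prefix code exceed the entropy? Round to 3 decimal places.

0.026 bits

Entropy H = −Σ p log₂ p ≈ 2.3003 bits.
Huffman merges: 141/1000+37/200→163/500; 43/200+227/1000→221/500; 29/125+163/500→279/500; 221/500+279/500→1. L = 1163/500 ≈ 2.3260.
L − H = 2.3260 − 2.3003 = 0.026 bits.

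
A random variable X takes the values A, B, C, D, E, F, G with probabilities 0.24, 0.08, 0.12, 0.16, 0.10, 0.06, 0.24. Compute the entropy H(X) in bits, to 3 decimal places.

2.646 bits

H = −Σ pᵢ log₂ pᵢ.
−0.24·log₂(0.24) = 0.4941
−0.08·log₂(0.08) = 0.2915
−0.12·log₂(0.12) = 0.3671
−0.16·log₂(0.16) = 0.4230
−0.10·log₂(0.10) = 0.3322
−0.06·log₂(0.06) = 0.2435
−0.24·log₂(0.24) = 0.4941
Sum ≈ 2.6456 → 2.646 bits.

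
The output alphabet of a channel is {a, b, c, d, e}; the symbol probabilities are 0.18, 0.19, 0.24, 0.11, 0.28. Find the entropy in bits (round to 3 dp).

2.259 bits

H = −Σ pᵢ log₂ pᵢ.
−0.18·log₂(0.18) = 0.4453
−0.19·log₂(0.19) = 0.4552
−0.24·log₂(0.24) = 0.4941
−0.11·log₂(0.11) = 0.3503
−0.28·log₂(0.28) = 0.5142
Sum ≈ 2.2592 → 2.259 bits.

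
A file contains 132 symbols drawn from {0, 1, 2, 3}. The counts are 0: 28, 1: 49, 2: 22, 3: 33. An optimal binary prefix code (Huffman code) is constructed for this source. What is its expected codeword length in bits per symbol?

2 bits/symbol

Probabilities are the counts divided by 132.
Repeatedly combine the two least-probable nodes; the expected code length is the sum of the merged weights.
merge 1/6 + 7/33 → 25/66
merge 1/4 + 49/132 → 41/66
merge 25/66 + 41/66 → 1
L = 25/66 + 41/66 + 1 = 2 bits/symbol.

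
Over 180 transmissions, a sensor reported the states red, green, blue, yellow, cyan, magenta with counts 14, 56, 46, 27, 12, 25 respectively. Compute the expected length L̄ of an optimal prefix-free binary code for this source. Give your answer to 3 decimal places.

2.428 bits/symbol

Probabilities are the counts divided by 180.
Repeatedly combine the two least-probable nodes; the expected code length is the sum of the merged weights.
merge 1/15 + 7/90 → 13/90
merge 5/36 + 13/90 → 17/60
merge 3/20 + 23/90 → 73/180
merge 17/60 + 14/45 → 107/180
merge 73/180 + 107/180 → 1
L = 13/90 + 17/60 + 73/180 + 107/180 + 1 = 437/180 ≈ 2.428 bits/symbol.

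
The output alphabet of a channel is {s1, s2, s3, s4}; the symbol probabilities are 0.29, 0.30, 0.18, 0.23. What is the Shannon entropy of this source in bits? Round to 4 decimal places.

H = −Σ pᵢ log₂ pᵢ.
−0.29·log₂(0.29) = 0.5179
−0.30·log₂(0.30) = 0.5211
−0.18·log₂(0.18) = 0.4453
−0.23·log₂(0.23) = 0.4877
Sum ≈ 1.9720 → 1.9720 bits.

1.9720 bits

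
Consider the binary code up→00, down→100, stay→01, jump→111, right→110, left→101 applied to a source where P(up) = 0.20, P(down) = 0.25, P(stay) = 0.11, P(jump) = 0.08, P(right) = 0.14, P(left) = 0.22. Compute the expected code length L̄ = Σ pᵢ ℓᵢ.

L̄ = Σ pᵢ·ℓᵢ = 0.20·2 + 0.25·3 + 0.11·2 + 0.08·3 + 0.14·3 + 0.22·3 = 2.69 bits/symbol.

2.69 bits/symbol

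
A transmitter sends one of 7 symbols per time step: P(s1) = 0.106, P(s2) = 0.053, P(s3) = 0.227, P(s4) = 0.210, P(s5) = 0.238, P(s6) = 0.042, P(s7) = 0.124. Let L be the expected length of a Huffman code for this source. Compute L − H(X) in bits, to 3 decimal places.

Entropy H = −Σ p log₂ p ≈ 2.5847 bits.
Huffman merges: 21/500+53/1000→19/200; 19/200+53/500→201/1000; 31/250+201/1000→13/40; 21/100+227/1000→437/1000; 119/500+13/40→563/1000; 437/1000+563/1000→1. L = 2621/1000 ≈ 2.6210.
L − H = 2.6210 − 2.5847 = 0.036 bits.

0.036 bits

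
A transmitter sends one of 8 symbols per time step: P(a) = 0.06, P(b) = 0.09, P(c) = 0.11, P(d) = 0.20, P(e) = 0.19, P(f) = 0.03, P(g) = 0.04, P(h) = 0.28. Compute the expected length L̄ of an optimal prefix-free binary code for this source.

2.72 bits/symbol

Repeatedly combine the two least-probable nodes; the expected code length is the sum of the merged weights.
merge 3/100 + 1/25 → 7/100
merge 3/50 + 7/100 → 13/100
merge 9/100 + 11/100 → 1/5
merge 13/100 + 19/100 → 8/25
merge 1/5 + 1/5 → 2/5
merge 7/25 + 8/25 → 3/5
merge 2/5 + 3/5 → 1
L = 7/100 + 13/100 + 1/5 + 8/25 + 2/5 + 3/5 + 1 = 68/25 = 2.72 bits/symbol.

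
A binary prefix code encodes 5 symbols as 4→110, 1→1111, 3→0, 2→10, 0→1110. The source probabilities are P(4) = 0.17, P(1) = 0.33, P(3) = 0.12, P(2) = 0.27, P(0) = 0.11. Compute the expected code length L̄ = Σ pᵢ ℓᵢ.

2.93 bits/symbol

L̄ = Σ pᵢ·ℓᵢ = 0.17·3 + 0.33·4 + 0.12·1 + 0.27·2 + 0.11·4 = 2.93 bits/symbol.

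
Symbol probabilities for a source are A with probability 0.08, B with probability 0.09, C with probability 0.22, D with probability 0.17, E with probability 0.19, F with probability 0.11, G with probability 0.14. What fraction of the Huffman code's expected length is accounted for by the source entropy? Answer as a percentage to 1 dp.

Entropy H = −Σ p log₂ p ≈ 2.7219 bits.
Huffman merges: 2/25+9/100→17/100; 11/100+7/50→1/4; 17/100+17/100→17/50; 19/100+11/50→41/100; 1/4+17/50→59/100; 41/100+59/100→1. L = 69/25 ≈ 2.7600.
Efficiency = H/L = 2.7219/2.7600 = 98.6%.

98.6%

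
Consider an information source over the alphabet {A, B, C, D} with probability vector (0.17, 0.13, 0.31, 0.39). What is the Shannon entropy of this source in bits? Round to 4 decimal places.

1.8708 bits

H = −Σ pᵢ log₂ pᵢ.
−0.17·log₂(0.17) = 0.4346
−0.13·log₂(0.13) = 0.3826
−0.31·log₂(0.31) = 0.5238
−0.39·log₂(0.39) = 0.5298
Sum ≈ 1.8708 → 1.8708 bits.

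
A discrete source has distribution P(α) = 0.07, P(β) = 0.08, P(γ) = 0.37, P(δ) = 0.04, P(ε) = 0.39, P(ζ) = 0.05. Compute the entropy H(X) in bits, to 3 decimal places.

2.022 bits

H = −Σ pᵢ log₂ pᵢ.
−0.07·log₂(0.07) = 0.2686
−0.08·log₂(0.08) = 0.2915
−0.37·log₂(0.37) = 0.5307
−0.04·log₂(0.04) = 0.1858
−0.39·log₂(0.39) = 0.5298
−0.05·log₂(0.05) = 0.2161
Sum ≈ 2.0224 → 2.022 bits.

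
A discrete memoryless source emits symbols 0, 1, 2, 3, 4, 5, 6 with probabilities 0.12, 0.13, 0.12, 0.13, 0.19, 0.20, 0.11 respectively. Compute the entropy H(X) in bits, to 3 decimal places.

2.769 bits

H = −Σ pᵢ log₂ pᵢ.
−0.12·log₂(0.12) = 0.3671
−0.13·log₂(0.13) = 0.3826
−0.12·log₂(0.12) = 0.3671
−0.13·log₂(0.13) = 0.3826
−0.19·log₂(0.19) = 0.4552
−0.20·log₂(0.20) = 0.4644
−0.11·log₂(0.11) = 0.3503
Sum ≈ 2.7693 → 2.769 bits.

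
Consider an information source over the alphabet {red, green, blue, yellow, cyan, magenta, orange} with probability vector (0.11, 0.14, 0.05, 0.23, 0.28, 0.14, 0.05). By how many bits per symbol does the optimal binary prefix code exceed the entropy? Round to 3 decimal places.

0.011 bits

Entropy H = −Σ p log₂ p ≈ 2.5786 bits.
Huffman merges: 1/20+1/20→1/10; 1/10+11/100→21/100; 7/50+7/50→7/25; 21/100+23/100→11/25; 7/25+7/25→14/25; 11/25+14/25→1. L = 259/100 ≈ 2.5900.
L − H = 2.5900 − 2.5786 = 0.011 bits.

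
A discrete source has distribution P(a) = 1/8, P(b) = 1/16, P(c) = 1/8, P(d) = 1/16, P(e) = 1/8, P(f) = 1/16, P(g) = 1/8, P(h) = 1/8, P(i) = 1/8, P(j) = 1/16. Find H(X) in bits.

Each probability is a power of 1/2, so log₂(1/p) is an integer.
H = Σ p·log₂(1/p) = 1/8·3 + 1/16·4 + 1/8·3 + 1/16·4 + 1/8·3 + 1/16·4 + 1/8·3 + 1/8·3 + 1/8·3 + 1/16·4 = 3.25 bits.

3.25 bits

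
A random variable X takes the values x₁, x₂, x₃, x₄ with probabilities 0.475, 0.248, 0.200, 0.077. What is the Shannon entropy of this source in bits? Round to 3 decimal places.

1.758 bits

H = −Σ pᵢ log₂ pᵢ.
−0.475·log₂(0.475) = 0.5102
−0.248·log₂(0.248) = 0.4989
−0.200·log₂(0.200) = 0.4644
−0.077·log₂(0.077) = 0.2848
Sum ≈ 1.7582 → 1.758 bits.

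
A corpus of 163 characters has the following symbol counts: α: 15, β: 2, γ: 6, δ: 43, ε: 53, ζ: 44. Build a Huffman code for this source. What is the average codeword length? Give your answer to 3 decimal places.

Probabilities are the counts divided by 163.
Repeatedly combine the two least-probable nodes; the expected code length is the sum of the merged weights.
merge 2/163 + 6/163 → 8/163
merge 8/163 + 15/163 → 23/163
merge 23/163 + 43/163 → 66/163
merge 44/163 + 53/163 → 97/163
merge 66/163 + 97/163 → 1
L = 8/163 + 23/163 + 66/163 + 97/163 + 1 = 357/163 ≈ 2.190 bits/symbol.

2.190 bits/symbol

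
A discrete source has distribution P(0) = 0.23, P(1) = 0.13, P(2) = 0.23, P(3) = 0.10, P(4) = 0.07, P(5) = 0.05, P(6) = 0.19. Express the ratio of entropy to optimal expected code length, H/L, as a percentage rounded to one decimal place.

Entropy H = −Σ p log₂ p ≈ 2.6301 bits.
Huffman merges: 1/20+7/100→3/25; 1/10+3/25→11/50; 13/100+19/100→8/25; 11/50+23/100→9/20; 23/100+8/25→11/20; 9/20+11/20→1. L = 133/50 ≈ 2.6600.
Efficiency = H/L = 2.6301/2.6600 = 98.9%.

98.9%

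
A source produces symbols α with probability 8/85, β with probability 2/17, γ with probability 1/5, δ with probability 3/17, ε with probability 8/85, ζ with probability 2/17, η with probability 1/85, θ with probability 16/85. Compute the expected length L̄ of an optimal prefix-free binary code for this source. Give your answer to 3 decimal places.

Repeatedly combine the two least-probable nodes; the expected code length is the sum of the merged weights.
merge 1/85 + 8/85 → 9/85
merge 8/85 + 9/85 → 1/5
merge 2/17 + 2/17 → 4/17
merge 3/17 + 16/85 → 31/85
merge 1/5 + 1/5 → 2/5
merge 4/17 + 31/85 → 3/5
merge 2/5 + 3/5 → 1
L = 9/85 + 1/5 + 4/17 + 31/85 + 2/5 + 3/5 + 1 = 247/85 ≈ 2.906 bits/symbol.

2.906 bits/symbol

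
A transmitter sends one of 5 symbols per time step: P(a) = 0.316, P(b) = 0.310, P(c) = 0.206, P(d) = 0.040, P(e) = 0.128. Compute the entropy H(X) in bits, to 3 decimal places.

H = −Σ pᵢ log₂ pᵢ.
−0.316·log₂(0.316) = 0.5252
−0.310·log₂(0.310) = 0.5238
−0.206·log₂(0.206) = 0.4695
−0.040·log₂(0.040) = 0.1858
−0.128·log₂(0.128) = 0.3796
Sum ≈ 2.0839 → 2.084 bits.

2.084 bits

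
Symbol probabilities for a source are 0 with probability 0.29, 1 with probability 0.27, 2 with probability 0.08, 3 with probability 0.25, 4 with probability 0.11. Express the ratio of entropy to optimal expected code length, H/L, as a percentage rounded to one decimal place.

99.1%

Entropy H = −Σ p log₂ p ≈ 2.1697 bits.
Huffman merges: 2/25+11/100→19/100; 19/100+1/4→11/25; 27/100+29/100→14/25; 11/25+14/25→1. L = 219/100 ≈ 2.1900.
Efficiency = H/L = 2.1697/2.1900 = 99.1%.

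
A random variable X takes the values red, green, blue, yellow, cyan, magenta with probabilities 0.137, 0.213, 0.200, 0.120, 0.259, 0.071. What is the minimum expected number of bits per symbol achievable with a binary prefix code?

Repeatedly combine the two least-probable nodes; the expected code length is the sum of the merged weights.
merge 71/1000 + 3/25 → 191/1000
merge 137/1000 + 191/1000 → 41/125
merge 1/5 + 213/1000 → 413/1000
merge 259/1000 + 41/125 → 587/1000
merge 413/1000 + 587/1000 → 1
L = 191/1000 + 41/125 + 413/1000 + 587/1000 + 1 = 2519/1000 = 2.519 bits/symbol.

2.519 bits/symbol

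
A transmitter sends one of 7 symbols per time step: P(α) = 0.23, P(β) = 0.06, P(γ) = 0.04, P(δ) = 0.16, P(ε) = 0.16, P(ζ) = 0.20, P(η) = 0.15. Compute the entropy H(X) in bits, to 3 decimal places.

2.638 bits

H = −Σ pᵢ log₂ pᵢ.
−0.23·log₂(0.23) = 0.4877
−0.06·log₂(0.06) = 0.2435
−0.04·log₂(0.04) = 0.1858
−0.16·log₂(0.16) = 0.4230
−0.16·log₂(0.16) = 0.4230
−0.20·log₂(0.20) = 0.4644
−0.15·log₂(0.15) = 0.4105
Sum ≈ 2.6379 → 2.638 bits.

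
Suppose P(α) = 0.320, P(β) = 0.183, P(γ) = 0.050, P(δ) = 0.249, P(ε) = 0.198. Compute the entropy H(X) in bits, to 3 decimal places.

2.153 bits

H = −Σ pᵢ log₂ pᵢ.
−0.320·log₂(0.320) = 0.5260
−0.183·log₂(0.183) = 0.4484
−0.050·log₂(0.050) = 0.2161
−0.249·log₂(0.249) = 0.4994
−0.198·log₂(0.198) = 0.4626
Sum ≈ 2.1525 → 2.153 bits.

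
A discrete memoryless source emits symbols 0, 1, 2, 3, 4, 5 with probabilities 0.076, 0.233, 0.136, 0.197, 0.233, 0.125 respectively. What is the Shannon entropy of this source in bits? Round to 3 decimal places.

2.490 bits

H = −Σ pᵢ log₂ pᵢ.
−0.076·log₂(0.076) = 0.2826
−0.233·log₂(0.233) = 0.4897
−0.136·log₂(0.136) = 0.3915
−0.197·log₂(0.197) = 0.4617
−0.233·log₂(0.233) = 0.4897
−0.125·log₂(0.125) = 0.3750
Sum ≈ 2.4901 → 2.490 bits.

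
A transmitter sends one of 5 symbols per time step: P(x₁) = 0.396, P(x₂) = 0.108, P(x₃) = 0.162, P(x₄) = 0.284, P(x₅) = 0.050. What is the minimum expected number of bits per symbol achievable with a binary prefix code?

Repeatedly combine the two least-probable nodes; the expected code length is the sum of the merged weights.
merge 1/20 + 27/250 → 79/500
merge 79/500 + 81/500 → 8/25
merge 71/250 + 8/25 → 151/250
merge 99/250 + 151/250 → 1
L = 79/500 + 8/25 + 151/250 + 1 = 1041/500 = 2.082 bits/symbol.

2.082 bits/symbol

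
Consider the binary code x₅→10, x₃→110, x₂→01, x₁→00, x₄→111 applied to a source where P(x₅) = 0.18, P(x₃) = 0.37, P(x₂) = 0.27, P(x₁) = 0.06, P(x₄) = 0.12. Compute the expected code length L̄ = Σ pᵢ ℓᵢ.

2.49 bits/symbol

L̄ = Σ pᵢ·ℓᵢ = 0.18·2 + 0.37·3 + 0.27·2 + 0.06·2 + 0.12·3 = 2.49 bits/symbol.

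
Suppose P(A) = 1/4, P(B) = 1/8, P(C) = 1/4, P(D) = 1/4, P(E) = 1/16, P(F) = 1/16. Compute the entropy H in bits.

2.375 bits

Each probability is a power of 1/2, so log₂(1/p) is an integer.
H = Σ p·log₂(1/p) = 1/4·2 + 1/8·3 + 1/4·2 + 1/4·2 + 1/16·4 + 1/16·4 = 2.375 bits.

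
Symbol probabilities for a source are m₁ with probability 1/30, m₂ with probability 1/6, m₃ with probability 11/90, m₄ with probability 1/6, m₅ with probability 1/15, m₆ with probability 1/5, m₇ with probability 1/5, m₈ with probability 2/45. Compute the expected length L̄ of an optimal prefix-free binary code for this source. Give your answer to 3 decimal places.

2.822 bits/symbol

Repeatedly combine the two least-probable nodes; the expected code length is the sum of the merged weights.
merge 1/30 + 2/45 → 7/90
merge 1/15 + 7/90 → 13/90
merge 11/90 + 13/90 → 4/15
merge 1/6 + 1/6 → 1/3
merge 1/5 + 1/5 → 2/5
merge 4/15 + 1/3 → 3/5
merge 2/5 + 3/5 → 1
L = 7/90 + 13/90 + 4/15 + 1/3 + 2/5 + 3/5 + 1 = 127/45 ≈ 2.822 bits/symbol.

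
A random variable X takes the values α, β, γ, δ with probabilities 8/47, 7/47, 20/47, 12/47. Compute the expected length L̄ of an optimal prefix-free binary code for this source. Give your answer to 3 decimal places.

Repeatedly combine the two least-probable nodes; the expected code length is the sum of the merged weights.
merge 7/47 + 8/47 → 15/47
merge 12/47 + 15/47 → 27/47
merge 20/47 + 27/47 → 1
L = 15/47 + 27/47 + 1 = 89/47 ≈ 1.894 bits/symbol.

1.894 bits/symbol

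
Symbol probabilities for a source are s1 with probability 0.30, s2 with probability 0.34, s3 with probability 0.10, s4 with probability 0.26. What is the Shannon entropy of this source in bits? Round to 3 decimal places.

1.888 bits

H = −Σ pᵢ log₂ pᵢ.
−0.30·log₂(0.30) = 0.5211
−0.34·log₂(0.34) = 0.5292
−0.10·log₂(0.10) = 0.3322
−0.26·log₂(0.26) = 0.5053
Sum ≈ 1.8877 → 1.888 bits.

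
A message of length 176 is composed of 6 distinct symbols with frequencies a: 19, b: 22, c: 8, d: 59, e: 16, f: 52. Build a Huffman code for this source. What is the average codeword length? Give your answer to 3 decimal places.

Probabilities are the counts divided by 176.
Repeatedly combine the two least-probable nodes; the expected code length is the sum of the merged weights.
merge 1/22 + 1/11 → 3/22
merge 19/176 + 1/8 → 41/176
merge 3/22 + 41/176 → 65/176
merge 13/44 + 59/176 → 111/176
merge 65/176 + 111/176 → 1
L = 3/22 + 41/176 + 65/176 + 111/176 + 1 = 417/176 ≈ 2.369 bits/symbol.

2.369 bits/symbol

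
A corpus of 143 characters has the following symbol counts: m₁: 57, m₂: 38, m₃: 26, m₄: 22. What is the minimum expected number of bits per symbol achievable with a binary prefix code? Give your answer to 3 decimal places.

1.937 bits/symbol

Probabilities are the counts divided by 143.
Repeatedly combine the two least-probable nodes; the expected code length is the sum of the merged weights.
merge 2/13 + 2/11 → 48/143
merge 38/143 + 48/143 → 86/143
merge 57/143 + 86/143 → 1
L = 48/143 + 86/143 + 1 = 277/143 ≈ 1.937 bits/symbol.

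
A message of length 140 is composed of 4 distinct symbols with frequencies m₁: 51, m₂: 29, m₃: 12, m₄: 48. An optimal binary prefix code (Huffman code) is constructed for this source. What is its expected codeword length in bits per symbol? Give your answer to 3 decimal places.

Probabilities are the counts divided by 140.
Repeatedly combine the two least-probable nodes; the expected code length is the sum of the merged weights.
merge 3/35 + 29/140 → 41/140
merge 41/140 + 12/35 → 89/140
merge 51/140 + 89/140 → 1
L = 41/140 + 89/140 + 1 = 27/14 ≈ 1.929 bits/symbol.

1.929 bits/symbol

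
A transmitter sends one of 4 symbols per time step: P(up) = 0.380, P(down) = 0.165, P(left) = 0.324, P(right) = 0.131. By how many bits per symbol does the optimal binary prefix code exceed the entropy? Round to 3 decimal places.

0.046 bits

Entropy H = −Σ p log₂ p ≈ 1.8703 bits.
Huffman merges: 131/1000+33/200→37/125; 37/125+81/250→31/50; 19/50+31/50→1. L = 479/250 ≈ 1.9160.
L − H = 1.9160 − 1.8703 = 0.046 bits.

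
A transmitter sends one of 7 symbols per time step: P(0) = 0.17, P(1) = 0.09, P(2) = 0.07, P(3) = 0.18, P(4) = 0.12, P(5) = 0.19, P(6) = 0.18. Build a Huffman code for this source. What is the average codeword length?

2.79 bits/symbol

Repeatedly combine the two least-probable nodes; the expected code length is the sum of the merged weights.
merge 7/100 + 9/100 → 4/25
merge 3/25 + 4/25 → 7/25
merge 17/100 + 9/50 → 7/20
merge 9/50 + 19/100 → 37/100
merge 7/25 + 7/20 → 63/100
merge 37/100 + 63/100 → 1
L = 4/25 + 7/25 + 7/20 + 37/100 + 63/100 + 1 = 279/100 = 2.79 bits/symbol.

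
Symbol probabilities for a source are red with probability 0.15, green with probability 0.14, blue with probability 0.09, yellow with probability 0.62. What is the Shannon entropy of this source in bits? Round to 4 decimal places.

1.5479 bits

H = −Σ pᵢ log₂ pᵢ.
−0.15·log₂(0.15) = 0.4105
−0.14·log₂(0.14) = 0.3971
−0.09·log₂(0.09) = 0.3127
−0.62·log₂(0.62) = 0.4276
Sum ≈ 1.5479 → 1.5479 bits.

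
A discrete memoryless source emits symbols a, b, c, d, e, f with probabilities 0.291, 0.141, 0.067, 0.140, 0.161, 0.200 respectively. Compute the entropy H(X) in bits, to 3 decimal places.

H = −Σ pᵢ log₂ pᵢ.
−0.291·log₂(0.291) = 0.5182
−0.141·log₂(0.141) = 0.3985
−0.067·log₂(0.067) = 0.2613
−0.140·log₂(0.140) = 0.3971
−0.161·log₂(0.161) = 0.4242
−0.200·log₂(0.200) = 0.4644
Sum ≈ 2.4637 → 2.464 bits.

2.464 bits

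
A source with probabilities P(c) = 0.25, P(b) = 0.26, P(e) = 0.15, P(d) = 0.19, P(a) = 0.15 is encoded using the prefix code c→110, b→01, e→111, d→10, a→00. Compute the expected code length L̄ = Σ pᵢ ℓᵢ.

L̄ = Σ pᵢ·ℓᵢ = 0.25·3 + 0.26·2 + 0.15·3 + 0.19·2 + 0.15·2 = 2.4 bits/symbol.

2.4 bits/symbol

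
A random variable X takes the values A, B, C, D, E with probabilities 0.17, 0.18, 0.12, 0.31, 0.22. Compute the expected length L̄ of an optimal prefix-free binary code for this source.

2.29 bits/symbol

Repeatedly combine the two least-probable nodes; the expected code length is the sum of the merged weights.
merge 3/25 + 17/100 → 29/100
merge 9/50 + 11/50 → 2/5
merge 29/100 + 31/100 → 3/5
merge 2/5 + 3/5 → 1
L = 29/100 + 2/5 + 3/5 + 1 = 229/100 = 2.29 bits/symbol.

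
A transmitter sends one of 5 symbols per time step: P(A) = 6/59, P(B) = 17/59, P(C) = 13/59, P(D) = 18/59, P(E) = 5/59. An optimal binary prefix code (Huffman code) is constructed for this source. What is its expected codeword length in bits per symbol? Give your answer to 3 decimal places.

2.186 bits/symbol

Repeatedly combine the two least-probable nodes; the expected code length is the sum of the merged weights.
merge 5/59 + 6/59 → 11/59
merge 11/59 + 13/59 → 24/59
merge 17/59 + 18/59 → 35/59
merge 24/59 + 35/59 → 1
L = 11/59 + 24/59 + 35/59 + 1 = 129/59 ≈ 2.186 bits/symbol.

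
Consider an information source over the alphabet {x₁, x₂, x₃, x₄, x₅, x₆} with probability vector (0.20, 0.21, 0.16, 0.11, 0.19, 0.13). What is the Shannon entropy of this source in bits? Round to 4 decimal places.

2.5484 bits

H = −Σ pᵢ log₂ pᵢ.
−0.20·log₂(0.20) = 0.4644
−0.21·log₂(0.21) = 0.4728
−0.16·log₂(0.16) = 0.4230
−0.11·log₂(0.11) = 0.3503
−0.19·log₂(0.19) = 0.4552
−0.13·log₂(0.13) = 0.3826
Sum ≈ 2.5484 → 2.5484 bits.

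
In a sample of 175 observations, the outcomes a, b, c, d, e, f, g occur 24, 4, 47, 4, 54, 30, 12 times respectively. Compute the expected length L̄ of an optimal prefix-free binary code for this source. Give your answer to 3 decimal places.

2.411 bits/symbol

Probabilities are the counts divided by 175.
Repeatedly combine the two least-probable nodes; the expected code length is the sum of the merged weights.
merge 4/175 + 4/175 → 8/175
merge 8/175 + 12/175 → 4/35
merge 4/35 + 24/175 → 44/175
merge 6/35 + 44/175 → 74/175
merge 47/175 + 54/175 → 101/175
merge 74/175 + 101/175 → 1
L = 8/175 + 4/35 + 44/175 + 74/175 + 101/175 + 1 = 422/175 ≈ 2.411 bits/symbol.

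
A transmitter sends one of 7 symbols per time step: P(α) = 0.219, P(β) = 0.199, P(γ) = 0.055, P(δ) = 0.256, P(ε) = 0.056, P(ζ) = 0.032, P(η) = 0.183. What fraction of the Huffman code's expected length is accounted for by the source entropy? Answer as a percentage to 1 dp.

Entropy H = −Σ p log₂ p ≈ 2.5169 bits.
Huffman merges: 4/125+11/200→87/1000; 7/125+87/1000→143/1000; 143/1000+183/1000→163/500; 199/1000+219/1000→209/500; 32/125+163/500→291/500; 209/500+291/500→1. L = 639/250 ≈ 2.5560.
Efficiency = H/L = 2.5169/2.5560 = 98.5%.

98.5%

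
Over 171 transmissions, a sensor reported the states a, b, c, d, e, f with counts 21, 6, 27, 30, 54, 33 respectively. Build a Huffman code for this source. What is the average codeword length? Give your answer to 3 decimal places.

2.474 bits/symbol

Probabilities are the counts divided by 171.
Repeatedly combine the two least-probable nodes; the expected code length is the sum of the merged weights.
merge 2/57 + 7/57 → 3/19
merge 3/19 + 3/19 → 6/19
merge 10/57 + 11/57 → 7/19
merge 6/19 + 6/19 → 12/19
merge 7/19 + 12/19 → 1
L = 3/19 + 6/19 + 7/19 + 12/19 + 1 = 47/19 ≈ 2.474 bits/symbol.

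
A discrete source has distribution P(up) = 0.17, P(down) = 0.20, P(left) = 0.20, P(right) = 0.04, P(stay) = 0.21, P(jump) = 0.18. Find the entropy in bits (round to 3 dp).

H = −Σ pᵢ log₂ pᵢ.
−0.17·log₂(0.17) = 0.4346
−0.20·log₂(0.20) = 0.4644
−0.20·log₂(0.20) = 0.4644
−0.04·log₂(0.04) = 0.1858
−0.21·log₂(0.21) = 0.4728
−0.18·log₂(0.18) = 0.4453
Sum ≈ 2.4672 → 2.467 bits.

2.467 bits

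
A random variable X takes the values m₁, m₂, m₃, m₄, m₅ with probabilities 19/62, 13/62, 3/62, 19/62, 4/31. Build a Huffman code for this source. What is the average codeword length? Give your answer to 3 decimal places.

Repeatedly combine the two least-probable nodes; the expected code length is the sum of the merged weights.
merge 3/62 + 4/31 → 11/62
merge 11/62 + 13/62 → 12/31
merge 19/62 + 19/62 → 19/31
merge 12/31 + 19/31 → 1
L = 11/62 + 12/31 + 19/31 + 1 = 135/62 ≈ 2.177 bits/symbol.

2.177 bits/symbol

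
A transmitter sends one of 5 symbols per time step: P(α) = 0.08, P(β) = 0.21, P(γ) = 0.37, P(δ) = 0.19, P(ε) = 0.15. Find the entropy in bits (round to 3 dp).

H = −Σ pᵢ log₂ pᵢ.
−0.08·log₂(0.08) = 0.2915
−0.21·log₂(0.21) = 0.4728
−0.37·log₂(0.37) = 0.5307
−0.19·log₂(0.19) = 0.4552
−0.15·log₂(0.15) = 0.4105
Sum ≈ 2.1608 → 2.161 bits.

2.161 bits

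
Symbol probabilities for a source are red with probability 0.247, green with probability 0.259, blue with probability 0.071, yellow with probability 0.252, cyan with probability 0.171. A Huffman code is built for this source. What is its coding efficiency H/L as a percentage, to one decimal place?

Entropy H = −Σ p log₂ p ≈ 2.2108 bits.
Huffman merges: 71/1000+171/1000→121/500; 121/500+247/1000→489/1000; 63/250+259/1000→511/1000; 489/1000+511/1000→1. L = 1121/500 ≈ 2.2420.
Efficiency = H/L = 2.2108/2.2420 = 98.6%.

98.6%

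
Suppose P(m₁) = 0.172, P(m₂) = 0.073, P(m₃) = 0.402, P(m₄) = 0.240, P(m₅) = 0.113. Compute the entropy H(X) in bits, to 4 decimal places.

H = −Σ pᵢ log₂ pᵢ.
−0.172·log₂(0.172) = 0.4368
−0.073·log₂(0.073) = 0.2756
−0.402·log₂(0.402) = 0.5285
−0.240·log₂(0.240) = 0.4941
−0.113·log₂(0.113) = 0.3555
Sum ≈ 2.0906 → 2.0906 bits.

2.0906 bits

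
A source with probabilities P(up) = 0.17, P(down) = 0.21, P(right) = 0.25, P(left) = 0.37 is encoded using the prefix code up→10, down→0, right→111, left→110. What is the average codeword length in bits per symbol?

L̄ = Σ pᵢ·ℓᵢ = 0.17·2 + 0.21·1 + 0.25·3 + 0.37·3 = 2.41 bits/symbol.

2.41 bits/symbol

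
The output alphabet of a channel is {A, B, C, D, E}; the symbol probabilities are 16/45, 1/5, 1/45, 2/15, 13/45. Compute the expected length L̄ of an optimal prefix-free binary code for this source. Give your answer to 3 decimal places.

Repeatedly combine the two least-probable nodes; the expected code length is the sum of the merged weights.
merge 1/45 + 2/15 → 7/45
merge 7/45 + 1/5 → 16/45
merge 13/45 + 16/45 → 29/45
merge 16/45 + 29/45 → 1
L = 7/45 + 16/45 + 29/45 + 1 = 97/45 ≈ 2.156 bits/symbol.

2.156 bits/symbol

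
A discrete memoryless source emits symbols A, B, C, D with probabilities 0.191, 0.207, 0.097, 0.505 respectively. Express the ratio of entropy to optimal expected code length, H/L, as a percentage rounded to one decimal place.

Entropy H = −Σ p log₂ p ≈ 1.7508 bits.
Huffman merges: 97/1000+191/1000→36/125; 207/1000+36/125→99/200; 99/200+101/200→1. L = 1783/1000 ≈ 1.7830.
Efficiency = H/L = 1.7508/1.7830 = 98.2%.

98.2%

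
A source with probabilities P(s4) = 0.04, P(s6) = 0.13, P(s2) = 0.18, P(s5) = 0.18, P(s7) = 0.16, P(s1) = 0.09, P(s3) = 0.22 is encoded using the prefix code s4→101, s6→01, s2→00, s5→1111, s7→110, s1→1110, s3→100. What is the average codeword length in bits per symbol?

2.96 bits/symbol

L̄ = Σ pᵢ·ℓᵢ = 0.04·3 + 0.13·2 + 0.18·2 + 0.18·4 + 0.16·3 + 0.09·4 + 0.22·3 = 2.96 bits/symbol.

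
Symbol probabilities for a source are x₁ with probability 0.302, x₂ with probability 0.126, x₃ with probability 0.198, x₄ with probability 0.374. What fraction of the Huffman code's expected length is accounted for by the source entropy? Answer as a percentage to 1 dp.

97.0%

Entropy H = −Σ p log₂ p ≈ 1.8915 bits.
Huffman merges: 63/500+99/500→81/250; 151/500+81/250→313/500; 187/500+313/500→1. L = 39/20 ≈ 1.9500.
Efficiency = H/L = 1.8915/1.9500 = 97.0%.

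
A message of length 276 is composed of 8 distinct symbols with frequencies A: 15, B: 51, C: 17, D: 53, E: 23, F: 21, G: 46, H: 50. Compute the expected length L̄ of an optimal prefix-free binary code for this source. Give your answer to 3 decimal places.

2.899 bits/symbol

Probabilities are the counts divided by 276.
Repeatedly combine the two least-probable nodes; the expected code length is the sum of the merged weights.
merge 5/92 + 17/276 → 8/69
merge 7/92 + 1/12 → 11/69
merge 8/69 + 11/69 → 19/69
merge 1/6 + 25/138 → 8/23
merge 17/92 + 53/276 → 26/69
merge 19/69 + 8/23 → 43/69
merge 26/69 + 43/69 → 1
L = 8/69 + 11/69 + 19/69 + 8/23 + 26/69 + 43/69 + 1 = 200/69 ≈ 2.899 bits/symbol.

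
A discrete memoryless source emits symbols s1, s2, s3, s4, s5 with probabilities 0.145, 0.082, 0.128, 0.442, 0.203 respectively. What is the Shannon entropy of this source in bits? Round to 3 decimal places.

H = −Σ pᵢ log₂ pᵢ.
−0.145·log₂(0.145) = 0.4040
−0.082·log₂(0.082) = 0.2959
−0.128·log₂(0.128) = 0.3796
−0.442·log₂(0.442) = 0.5206
−0.203·log₂(0.203) = 0.4670
Sum ≈ 2.0671 → 2.067 bits.

2.067 bits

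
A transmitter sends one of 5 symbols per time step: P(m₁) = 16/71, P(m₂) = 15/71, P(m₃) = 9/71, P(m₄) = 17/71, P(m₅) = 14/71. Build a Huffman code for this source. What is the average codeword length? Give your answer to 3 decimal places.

2.324 bits/symbol

Repeatedly combine the two least-probable nodes; the expected code length is the sum of the merged weights.
merge 9/71 + 14/71 → 23/71
merge 15/71 + 16/71 → 31/71
merge 17/71 + 23/71 → 40/71
merge 31/71 + 40/71 → 1
L = 23/71 + 31/71 + 40/71 + 1 = 165/71 ≈ 2.324 bits/symbol.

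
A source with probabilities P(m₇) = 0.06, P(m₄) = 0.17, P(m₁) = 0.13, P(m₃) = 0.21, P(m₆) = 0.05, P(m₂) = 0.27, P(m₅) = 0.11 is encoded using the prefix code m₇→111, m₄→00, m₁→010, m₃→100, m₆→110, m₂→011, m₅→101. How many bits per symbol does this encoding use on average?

2.83 bits/symbol

L̄ = Σ pᵢ·ℓᵢ = 0.06·3 + 0.17·2 + 0.13·3 + 0.21·3 + 0.05·3 + 0.27·3 + 0.11·3 = 2.83 bits/symbol.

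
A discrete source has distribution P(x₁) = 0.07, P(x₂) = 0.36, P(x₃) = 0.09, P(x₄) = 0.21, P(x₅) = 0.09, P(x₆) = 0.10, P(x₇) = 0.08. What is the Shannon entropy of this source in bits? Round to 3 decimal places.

2.521 bits

H = −Σ pᵢ log₂ pᵢ.
−0.07·log₂(0.07) = 0.2686
−0.36·log₂(0.36) = 0.5306
−0.09·log₂(0.09) = 0.3127
−0.21·log₂(0.21) = 0.4728
−0.09·log₂(0.09) = 0.3127
−0.10·log₂(0.10) = 0.3322
−0.08·log₂(0.08) = 0.2915
Sum ≈ 2.5210 → 2.521 bits.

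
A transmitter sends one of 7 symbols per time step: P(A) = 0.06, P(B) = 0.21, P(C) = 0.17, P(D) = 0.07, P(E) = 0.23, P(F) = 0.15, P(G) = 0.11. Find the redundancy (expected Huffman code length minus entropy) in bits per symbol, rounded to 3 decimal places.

0.022 bits

Entropy H = −Σ p log₂ p ≈ 2.6680 bits.
Huffman merges: 3/50+7/100→13/100; 11/100+13/100→6/25; 3/20+17/100→8/25; 21/100+23/100→11/25; 6/25+8/25→14/25; 11/25+14/25→1. L = 269/100 ≈ 2.6900.
L − H = 2.6900 − 2.6680 = 0.022 bits.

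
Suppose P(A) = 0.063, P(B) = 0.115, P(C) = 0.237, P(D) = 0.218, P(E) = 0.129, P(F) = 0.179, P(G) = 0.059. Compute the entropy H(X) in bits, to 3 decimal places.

2.648 bits

H = −Σ pᵢ log₂ pᵢ.
−0.063·log₂(0.063) = 0.2513
−0.115·log₂(0.115) = 0.3588
−0.237·log₂(0.237) = 0.4923
−0.218·log₂(0.218) = 0.4791
−0.129·log₂(0.129) = 0.3811
−0.179·log₂(0.179) = 0.4443
−0.059·log₂(0.059) = 0.2409
Sum ≈ 2.6478 → 2.648 bits.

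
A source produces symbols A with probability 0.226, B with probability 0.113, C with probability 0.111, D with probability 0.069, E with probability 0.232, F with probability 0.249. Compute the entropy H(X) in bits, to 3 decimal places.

2.447 bits

H = −Σ pᵢ log₂ pᵢ.
−0.226·log₂(0.226) = 0.4849
−0.113·log₂(0.113) = 0.3555
−0.111·log₂(0.111) = 0.3520
−0.069·log₂(0.069) = 0.2662
−0.232·log₂(0.232) = 0.4890
−0.249·log₂(0.249) = 0.4994
Sum ≈ 2.4470 → 2.447 bits.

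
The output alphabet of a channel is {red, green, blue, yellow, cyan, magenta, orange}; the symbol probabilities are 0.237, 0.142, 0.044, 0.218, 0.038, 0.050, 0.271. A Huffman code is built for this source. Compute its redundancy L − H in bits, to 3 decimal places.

0.013 bits

Entropy H = −Σ p log₂ p ≈ 2.4753 bits.
Huffman merges: 19/500+11/250→41/500; 1/20+41/500→33/250; 33/250+71/500→137/500; 109/500+237/1000→91/200; 271/1000+137/500→109/200; 91/200+109/200→1. L = 311/125 ≈ 2.4880.
L − H = 2.4880 − 2.4753 = 0.013 bits.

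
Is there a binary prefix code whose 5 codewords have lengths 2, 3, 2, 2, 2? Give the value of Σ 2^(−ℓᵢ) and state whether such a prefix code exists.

With common denominator 2^3 = 8: Σ 2^(−ℓᵢ) = 2/8 + 1/8 + 2/8 + 2/8 + 2/8 = 9/8 = 1.125.
Kraft's inequality requires Σ ≤ 1; here Σ = 1.125 > 1, so no such prefix code exists.

1.125; no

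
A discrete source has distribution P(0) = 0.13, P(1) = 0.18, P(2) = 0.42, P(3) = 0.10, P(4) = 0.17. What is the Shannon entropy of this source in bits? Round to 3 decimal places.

H = −Σ pᵢ log₂ pᵢ.
−0.13·log₂(0.13) = 0.3826
−0.18·log₂(0.18) = 0.4453
−0.42·log₂(0.42) = 0.5256
−0.10·log₂(0.10) = 0.3322
−0.17·log₂(0.17) = 0.4346
Sum ≈ 2.1204 → 2.120 bits.

2.120 bits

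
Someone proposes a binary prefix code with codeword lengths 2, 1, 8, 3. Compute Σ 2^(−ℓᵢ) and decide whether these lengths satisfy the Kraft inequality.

With common denominator 2^8 = 256: Σ 2^(−ℓᵢ) = 64/256 + 128/256 + 1/256 + 32/256 = 225/256 = 0.87890625.
Kraft's inequality requires Σ ≤ 1; here Σ = 0.87890625 ≤ 1, so such a prefix code exists.

0.87890625; yes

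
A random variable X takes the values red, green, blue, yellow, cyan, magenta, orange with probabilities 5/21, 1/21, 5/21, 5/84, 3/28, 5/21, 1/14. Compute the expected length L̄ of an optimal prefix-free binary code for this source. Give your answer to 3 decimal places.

2.571 bits/symbol

Repeatedly combine the two least-probable nodes; the expected code length is the sum of the merged weights.
merge 1/21 + 5/84 → 3/28
merge 1/14 + 3/28 → 5/28
merge 3/28 + 5/28 → 2/7
merge 5/21 + 5/21 → 10/21
merge 5/21 + 2/7 → 11/21
merge 10/21 + 11/21 → 1
L = 3/28 + 5/28 + 2/7 + 10/21 + 11/21 + 1 = 18/7 ≈ 2.571 bits/symbol.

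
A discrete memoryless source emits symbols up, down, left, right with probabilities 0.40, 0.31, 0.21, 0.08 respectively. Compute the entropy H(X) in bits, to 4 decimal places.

1.8169 bits

H = −Σ pᵢ log₂ pᵢ.
−0.40·log₂(0.40) = 0.5288
−0.31·log₂(0.31) = 0.5238
−0.21·log₂(0.21) = 0.4728
−0.08·log₂(0.08) = 0.2915
Sum ≈ 1.8169 → 1.8169 bits.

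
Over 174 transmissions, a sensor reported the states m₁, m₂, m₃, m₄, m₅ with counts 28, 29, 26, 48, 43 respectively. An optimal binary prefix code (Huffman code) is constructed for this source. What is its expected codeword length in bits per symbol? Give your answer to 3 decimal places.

Probabilities are the counts divided by 174.
Repeatedly combine the two least-probable nodes; the expected code length is the sum of the merged weights.
merge 13/87 + 14/87 → 9/29
merge 1/6 + 43/174 → 12/29
merge 8/29 + 9/29 → 17/29
merge 12/29 + 17/29 → 1
L = 9/29 + 12/29 + 17/29 + 1 = 67/29 ≈ 2.310 bits/symbol.

2.310 bits/symbol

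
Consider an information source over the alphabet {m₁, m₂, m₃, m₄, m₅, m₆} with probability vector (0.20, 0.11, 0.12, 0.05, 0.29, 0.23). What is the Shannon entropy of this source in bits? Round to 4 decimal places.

2.4034 bits

H = −Σ pᵢ log₂ pᵢ.
−0.20·log₂(0.20) = 0.4644
−0.11·log₂(0.11) = 0.3503
−0.12·log₂(0.12) = 0.3671
−0.05·log₂(0.05) = 0.2161
−0.29·log₂(0.29) = 0.5179
−0.23·log₂(0.23) = 0.4877
Sum ≈ 2.4034 → 2.4034 bits.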